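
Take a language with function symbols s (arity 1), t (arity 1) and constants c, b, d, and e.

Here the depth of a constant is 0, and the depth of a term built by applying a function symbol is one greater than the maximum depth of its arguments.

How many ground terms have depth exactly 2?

16

Write N_k for the number of ground terms of depth ≤ k. A term of depth ≤ k is either a constant or a function symbol applied to arguments of depth ≤ k−1, so N_k = 4 + N_{k-1} + N_{k-1}.
N_0 = 4
N_1 = 4 + 4 + 4 = 12
N_2 = 4 + 12 + 12 = 28
Terms of depth exactly 2: N_2 − N_1 = 28 − 12 = 16.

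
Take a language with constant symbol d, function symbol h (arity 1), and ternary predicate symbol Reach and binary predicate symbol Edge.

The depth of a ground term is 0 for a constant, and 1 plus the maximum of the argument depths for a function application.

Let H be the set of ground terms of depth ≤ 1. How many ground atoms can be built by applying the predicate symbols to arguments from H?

First count ground terms of depth ≤ 1.
Let N_k = |{terms of depth ≤ k}|. Then N_0 = 1 and N_k = 1 + N_{k-1} for k ≥ 1 (one summand per function symbol, arity giving the exponent).
N_0 = 1
N_1 = 1 + 1 = 2
Explicitly: d, h(d).
So |H| = 2.
A ground atom is a predicate applied to a tuple of terms from H, so the count is the sum over predicates of |H|^arity:
  Reach: 2^3 = 8;  Edge: 2^2 = 4
Total ground atoms: 8 + 4 = 12.

12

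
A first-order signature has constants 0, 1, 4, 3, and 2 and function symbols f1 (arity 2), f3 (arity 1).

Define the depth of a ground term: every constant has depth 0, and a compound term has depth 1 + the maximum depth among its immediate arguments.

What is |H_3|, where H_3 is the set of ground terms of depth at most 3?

1601495

If N_k denotes the number of depth-≤k ground terms, the 5 constants give N_0 = 5, and each function symbol of arity r contributes N_{k-1}^r new terms at level k: N_k = 5 + N_{k-1}^2 + N_{k-1}.
N_0 = 5
N_1 = 5 + 5^2 + 5 = 35
N_2 = 5 + 35^2 + 35 = 1265
N_3 = 5 + 1265^2 + 1265 = 1601495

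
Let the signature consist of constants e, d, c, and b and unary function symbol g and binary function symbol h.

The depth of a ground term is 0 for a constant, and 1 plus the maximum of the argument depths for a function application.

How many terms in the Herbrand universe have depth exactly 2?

580

If N_k denotes the number of depth-≤k ground terms, the 4 constants give N_0 = 4, and each function symbol of arity r contributes N_{k-1}^r new terms at level k: N_k = 4 + N_{k-1} + N_{k-1}^2.
N_0 = 4
N_1 = 4 + 4 + 4^2 = 24
N_2 = 4 + 24 + 24^2 = 604
Terms of depth exactly 2: N_2 − N_1 = 604 − 24 = 580.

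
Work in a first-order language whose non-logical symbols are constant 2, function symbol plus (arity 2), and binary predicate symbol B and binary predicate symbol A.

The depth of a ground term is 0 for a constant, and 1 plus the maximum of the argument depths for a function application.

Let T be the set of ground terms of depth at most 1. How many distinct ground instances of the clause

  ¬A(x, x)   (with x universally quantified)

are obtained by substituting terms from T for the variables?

Ground terms of depth ≤ 1:
  Let N_k count ground terms of depth at most k. Each non-constant term of depth ≤ k is some function symbol applied to depth-≤(k−1) arguments, giving N_k = 1 + N_{k-1}^2.
  N_0 = 1
  N_1 = 1 + 1^2 = 2
So there are 2 ground terms available for substitution.
There is 1 variable to instantiate (x),  occurring in at least one literal, so different choices give different ground instances.
Number of ground instances = 2.

2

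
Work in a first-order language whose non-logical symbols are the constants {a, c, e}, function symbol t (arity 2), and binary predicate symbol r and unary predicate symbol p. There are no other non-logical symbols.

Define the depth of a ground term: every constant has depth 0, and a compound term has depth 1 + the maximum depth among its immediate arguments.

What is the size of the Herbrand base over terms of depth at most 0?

12

First count ground terms of depth ≤ 0.
Write N_k for the number of ground terms of depth ≤ k. A term of depth ≤ k is either a constant or a function symbol applied to arguments of depth ≤ k−1, so N_k = 3 + N_{k-1}^2.
N_0 = 3
Explicitly: a, c, e.
So |H| = 3.
Each predicate of arity r yields |H|^r ground atoms (one per choice of an r-tuple from H):
  r: 3^2 = 9;  p: 3
Total ground atoms: 9 + 3 = 12.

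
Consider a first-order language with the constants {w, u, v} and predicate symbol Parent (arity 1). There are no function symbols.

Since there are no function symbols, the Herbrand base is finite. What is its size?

With no function symbols, the Herbrand universe is just the 3 constants.
Ground atoms per predicate: Parent: 3.
Herbrand base size = 3 = 3.

3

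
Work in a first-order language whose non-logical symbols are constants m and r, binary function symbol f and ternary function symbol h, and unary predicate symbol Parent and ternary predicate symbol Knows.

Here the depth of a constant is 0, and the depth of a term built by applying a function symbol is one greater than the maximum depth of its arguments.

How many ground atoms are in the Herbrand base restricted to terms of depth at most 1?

2758

First count ground terms of depth ≤ 1.
Let N_k count ground terms of depth at most k. Each non-constant term of depth ≤ k is some function symbol applied to depth-≤(k−1) arguments, giving N_k = 2 + N_{k-1}^2 + N_{k-1}^3.
N_0 = 2
N_1 = 2 + 2^2 + 2^3 = 14
So |H| = 14.
A ground atom is a predicate applied to a tuple of terms from H, so the count is the sum over predicates of |H|^arity:
  Parent: 14;  Knows: 14^3 = 2744
Total ground atoms: 14 + 2744 = 2758.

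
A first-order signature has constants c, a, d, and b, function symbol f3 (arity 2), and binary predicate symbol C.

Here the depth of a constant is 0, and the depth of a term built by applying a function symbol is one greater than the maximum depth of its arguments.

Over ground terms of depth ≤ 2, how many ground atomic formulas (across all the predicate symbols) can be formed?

163216

First count ground terms of depth ≤ 2.
Write N_k for the number of ground terms of depth ≤ k. A term of depth ≤ k is either a constant or a function symbol applied to arguments of depth ≤ k−1, so N_k = 4 + N_{k-1}^2.
N_0 = 4
N_1 = 4 + 4^2 = 20
N_2 = 4 + 20^2 = 404
So |H| = 404.
A ground atom is a predicate applied to a tuple of terms from H, so the count is the sum over predicates of |H|^arity:
  C: 404^2 = 163216
Total ground atoms: 163216.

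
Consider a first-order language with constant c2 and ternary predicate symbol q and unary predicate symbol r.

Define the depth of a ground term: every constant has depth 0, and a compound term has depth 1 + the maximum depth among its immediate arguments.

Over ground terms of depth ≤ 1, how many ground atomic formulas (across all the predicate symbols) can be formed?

First count ground terms of depth ≤ 1.
With no function symbols every ground term is a constant, so there is exactly 1 ground term at every depth bound.
N_0 = 1
N_1 = 1
Explicitly: c2.
So |H| = 1.
Each predicate of arity r yields |H|^r ground atoms (one per choice of an r-tuple from H):
  q: 1^3 = 1;  r: 1
Total ground atoms: 1 + 1 = 2.

2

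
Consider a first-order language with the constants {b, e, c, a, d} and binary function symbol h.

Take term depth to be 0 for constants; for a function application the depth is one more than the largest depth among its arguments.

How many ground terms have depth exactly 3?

Let N_k count ground terms of depth at most k. Each non-constant term of depth ≤ k is some function symbol applied to depth-≤(k−1) arguments, giving N_k = 5 + N_{k-1}^2.
N_0 = 5
N_1 = 5 + 5^2 = 30
N_2 = 5 + 30^2 = 905
N_3 = 5 + 905^2 = 819030
Terms of depth exactly 3: N_3 − N_2 = 819030 − 905 = 818125.

818125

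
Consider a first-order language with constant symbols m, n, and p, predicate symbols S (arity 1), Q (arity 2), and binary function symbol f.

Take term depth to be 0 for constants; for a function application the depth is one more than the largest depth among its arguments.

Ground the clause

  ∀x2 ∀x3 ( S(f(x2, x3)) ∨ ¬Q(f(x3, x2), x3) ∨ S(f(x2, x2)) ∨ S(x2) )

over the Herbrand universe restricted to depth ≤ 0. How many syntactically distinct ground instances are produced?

Ground terms of depth ≤ 0:
  Write N_k for the number of ground terms of depth ≤ k. A term of depth ≤ k is either a constant or a function symbol applied to arguments of depth ≤ k−1, so N_k = 3 + N_{k-1}^2.
  N_0 = 3
  Explicitly: m, n, p.
So there are 3 ground terms available for substitution.
The clause has 2 distinct variables (x2, x3), each appearing in the body. In the free term algebra distinct substitutions yield syntactically distinct ground instances.
Number of ground instances = 3^2 = 9.

9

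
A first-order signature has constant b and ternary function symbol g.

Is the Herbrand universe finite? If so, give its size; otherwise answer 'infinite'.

The signature has at least one function symbol (g, arity 3) and at least one constant (b).
Iterating g gives infinitely many distinct ground terms: b, g(b, b, b), g(g(b, b, b), g(b, b, b), g(b, b, b)), ...
So the Herbrand universe is infinite.

infinite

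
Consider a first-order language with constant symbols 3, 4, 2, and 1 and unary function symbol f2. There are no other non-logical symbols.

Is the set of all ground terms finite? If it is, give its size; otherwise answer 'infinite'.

infinite

The signature has at least one function symbol (f2, arity 1) and at least one constant (3).
Iterating f2 gives infinitely many distinct ground terms: 3, f2(3), f2(f2(3)), ...
So the Herbrand universe is infinite.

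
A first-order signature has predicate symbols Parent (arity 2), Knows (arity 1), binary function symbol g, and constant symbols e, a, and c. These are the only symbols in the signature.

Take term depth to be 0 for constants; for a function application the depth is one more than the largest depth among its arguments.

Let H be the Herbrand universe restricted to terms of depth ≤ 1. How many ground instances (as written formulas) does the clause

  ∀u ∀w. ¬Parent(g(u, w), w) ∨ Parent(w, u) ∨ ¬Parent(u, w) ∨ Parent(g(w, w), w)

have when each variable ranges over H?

Ground terms of depth ≤ 1:
  Count level by level. With function symbols g/2, the terms of depth ≤ k are the 3 constants together with each function applied to depth-≤(k−1) tuples, so N_k = 3 + N_{k-1}^2.
  N_0 = 3
  N_1 = 3 + 3^2 = 12
  Explicitly: e, a, c, g(e, e), g(e, a), g(e, c), g(a, e), g(a, a), g(a, c), g(c, e), g(c, a), g(c, c).
So there are 12 ground terms available for substitution.
Each of u, w ranges independently over the available ground terms, and distinct assignments produce distinct instances.
Number of ground instances = 12^2 = 144.

144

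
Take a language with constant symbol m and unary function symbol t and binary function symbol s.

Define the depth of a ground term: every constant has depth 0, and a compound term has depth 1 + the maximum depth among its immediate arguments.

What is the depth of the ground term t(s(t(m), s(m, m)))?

depth(t(m)) = 1 + depth(m) = 1 + 0 = 1
depth(s(m, m)) = 1 + max(0, 0) = 1
depth(s(t(m), s(m, m))) = 1 + max(1, 1) = 2
depth(t(s(t(m), s(m, m)))) = 1 + depth(s(t(m), s(m, m))) = 1 + 2 = 3

3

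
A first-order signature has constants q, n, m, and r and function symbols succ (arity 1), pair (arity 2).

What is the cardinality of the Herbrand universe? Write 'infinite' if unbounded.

The signature has at least one function symbol (succ, arity 1) and at least one constant (q).
Iterating succ gives infinitely many distinct ground terms: q, succ(q), succ(succ(q)), ...
So the Herbrand universe is infinite.

infinite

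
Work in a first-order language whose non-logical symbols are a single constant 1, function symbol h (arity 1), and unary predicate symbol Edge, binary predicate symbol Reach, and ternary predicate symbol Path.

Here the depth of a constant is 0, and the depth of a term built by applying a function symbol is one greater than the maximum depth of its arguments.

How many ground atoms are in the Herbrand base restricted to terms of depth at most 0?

3

First count ground terms of depth ≤ 0.
If N_k denotes the number of depth-≤k ground terms, the 1 constant gives N_0 = 1, and each function symbol of arity r contributes N_{k-1}^r new terms at level k: N_k = 1 + N_{k-1}.
N_0 = 1
So |H| = 1.
Each predicate of arity r yields |H|^r ground atoms (one per choice of an r-tuple from H):
  Edge: 1;  Reach: 1^2 = 1;  Path: 1^3 = 1
Total ground atoms: 1 + 1 + 1 = 3.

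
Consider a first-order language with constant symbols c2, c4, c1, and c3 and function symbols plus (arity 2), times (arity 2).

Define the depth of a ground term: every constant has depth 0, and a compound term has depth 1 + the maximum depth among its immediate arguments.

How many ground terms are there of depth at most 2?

2596

Let N_k count ground terms of depth at most k. Each non-constant term of depth ≤ k is some function symbol applied to depth-≤(k−1) arguments, giving N_k = 4 + N_{k-1}^2 + N_{k-1}^2.
N_0 = 4
N_1 = 4 + 4^2 + 4^2 = 36
N_2 = 4 + 36^2 + 36^2 = 2596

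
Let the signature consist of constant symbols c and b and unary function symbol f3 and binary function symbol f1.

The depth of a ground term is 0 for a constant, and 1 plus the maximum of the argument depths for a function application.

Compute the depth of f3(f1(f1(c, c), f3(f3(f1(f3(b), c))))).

depth(f1(c, c)) = 1 + max(0, 0) = 1
depth(f3(b)) = 1 + depth(b) = 1 + 0 = 1
depth(f1(f3(b), c)) = 1 + max(1, 0) = 2
depth(f3(f1(f3(b), c))) = 1 + depth(f1(f3(b), c)) = 1 + 2 = 3
depth(f3(f3(f1(f3(b), c)))) = 1 + depth(f3(f1(f3(b), c))) = 1 + 3 = 4
depth(f1(f1(c, c), f3(f3(f1(f3(b), c))))) = 1 + max(1, 4) = 5
depth(f3(f1(f1(c, c), f3(f3(f1(f3(b), c)))))) = 1 + depth(f1(f1(c, c), f3(f3(f1(f3(b), c))))) = 1 + 5 = 6

6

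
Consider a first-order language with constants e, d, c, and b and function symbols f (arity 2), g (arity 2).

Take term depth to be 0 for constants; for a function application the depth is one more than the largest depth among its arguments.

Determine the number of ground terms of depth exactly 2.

Let N_k count ground terms of depth at most k. Each non-constant term of depth ≤ k is some function symbol applied to depth-≤(k−1) arguments, giving N_k = 4 + N_{k-1}^2 + N_{k-1}^2.
N_0 = 4
N_1 = 4 + 4^2 + 4^2 = 36
N_2 = 4 + 36^2 + 36^2 = 2596
Terms of depth exactly 2: N_2 − N_1 = 2596 − 36 = 2560.

2560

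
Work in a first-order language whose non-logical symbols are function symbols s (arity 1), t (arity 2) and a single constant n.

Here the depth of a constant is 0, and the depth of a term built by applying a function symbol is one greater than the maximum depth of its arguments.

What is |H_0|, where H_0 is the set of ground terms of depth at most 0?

Count level by level. With function symbols s/1, t/2, the terms of depth ≤ k are the 1 constant together with each function applied to depth-≤(k−1) tuples, so N_k = 1 + N_{k-1} + N_{k-1}^2.
N_0 = 1
Explicitly: n.

1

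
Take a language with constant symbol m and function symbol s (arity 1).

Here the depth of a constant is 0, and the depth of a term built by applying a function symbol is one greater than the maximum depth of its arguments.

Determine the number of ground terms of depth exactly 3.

1

Write N_k for the number of ground terms of depth ≤ k. A term of depth ≤ k is either a constant or a function symbol applied to arguments of depth ≤ k−1, so N_k = 1 + N_{k-1}.
N_0 = 1
N_1 = 1 + 1 = 2
N_2 = 1 + 2 = 3
N_3 = 1 + 3 = 4
Terms of depth exactly 3: N_3 − N_2 = 4 − 3 = 1.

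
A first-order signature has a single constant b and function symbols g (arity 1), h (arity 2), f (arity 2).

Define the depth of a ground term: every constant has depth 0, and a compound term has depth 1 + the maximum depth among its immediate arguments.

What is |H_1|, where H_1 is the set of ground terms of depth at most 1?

If N_k denotes the number of depth-≤k ground terms, the 1 constant gives N_0 = 1, and each function symbol of arity r contributes N_{k-1}^r new terms at level k: N_k = 1 + N_{k-1} + N_{k-1}^2 + N_{k-1}^2.
N_0 = 1
N_1 = 1 + 1 + 1^2 + 1^2 = 4

4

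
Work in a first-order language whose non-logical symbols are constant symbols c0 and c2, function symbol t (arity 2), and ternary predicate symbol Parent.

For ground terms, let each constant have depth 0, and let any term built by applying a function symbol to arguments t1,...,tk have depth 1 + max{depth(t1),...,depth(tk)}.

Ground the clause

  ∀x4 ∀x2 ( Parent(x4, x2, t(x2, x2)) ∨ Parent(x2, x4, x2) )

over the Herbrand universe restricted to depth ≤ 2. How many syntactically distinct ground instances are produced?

1444

Ground terms of depth ≤ 2:
  Let N_k = |{terms of depth ≤ k}|. Then N_0 = 2 and N_k = 2 + N_{k-1}^2 for k ≥ 1 (one summand per function symbol, arity giving the exponent).
  N_0 = 2
  N_1 = 2 + 2^2 = 6
  N_2 = 2 + 6^2 = 38
So there are 38 ground terms available for substitution.
The clause has 2 distinct variables (x4, x2), each appearing in the body. In the free term algebra distinct substitutions yield syntactically distinct ground instances.
Number of ground instances = 38^2 = 1444.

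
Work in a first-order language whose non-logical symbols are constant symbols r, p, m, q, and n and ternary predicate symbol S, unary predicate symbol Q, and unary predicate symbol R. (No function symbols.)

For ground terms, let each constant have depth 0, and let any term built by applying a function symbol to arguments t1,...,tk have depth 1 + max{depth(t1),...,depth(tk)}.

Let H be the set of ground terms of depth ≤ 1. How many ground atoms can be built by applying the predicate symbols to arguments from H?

First count ground terms of depth ≤ 1.
With no function symbols every ground term is a constant, so there are exactly 5 ground terms at every depth bound.
N_0 = 5
N_1 = 5
So |H| = 5.
A ground atom is a predicate applied to a tuple of terms from H, so the count is the sum over predicates of |H|^arity:
  S: 5^3 = 125;  Q: 5;  R: 5
Total ground atoms: 125 + 5 + 5 = 135.

135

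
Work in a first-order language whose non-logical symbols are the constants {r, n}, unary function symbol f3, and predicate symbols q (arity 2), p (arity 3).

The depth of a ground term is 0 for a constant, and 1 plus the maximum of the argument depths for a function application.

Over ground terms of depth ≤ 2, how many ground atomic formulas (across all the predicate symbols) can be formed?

First count ground terms of depth ≤ 2.
Let N_k count ground terms of depth at most k. Each non-constant term of depth ≤ k is some function symbol applied to depth-≤(k−1) arguments, giving N_k = 2 + N_{k-1}.
N_0 = 2
N_1 = 2 + 2 = 4
N_2 = 2 + 4 = 6
So |H| = 6.
Ground atoms are formed by filling each argument slot of a predicate with a term from H, so an r-ary predicate gives |H|^r atoms:
  q: 6^2 = 36;  p: 6^3 = 216
Total ground atoms: 36 + 216 = 252.

252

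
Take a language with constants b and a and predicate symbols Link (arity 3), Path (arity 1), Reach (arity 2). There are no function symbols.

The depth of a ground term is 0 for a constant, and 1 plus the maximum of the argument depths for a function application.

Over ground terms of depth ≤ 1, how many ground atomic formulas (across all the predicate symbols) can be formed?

14

First count ground terms of depth ≤ 1.
With no function symbols every ground term is a constant, so there are exactly 2 ground terms at every depth bound.
N_0 = 2
N_1 = 2
Explicitly: b, a.
So |H| = 2.
For each predicate symbol, the number of ground atoms is |H| raised to its arity; summing:
  Link: 2^3 = 8;  Path: 2;  Reach: 2^2 = 4
Total ground atoms: 8 + 2 + 4 = 14.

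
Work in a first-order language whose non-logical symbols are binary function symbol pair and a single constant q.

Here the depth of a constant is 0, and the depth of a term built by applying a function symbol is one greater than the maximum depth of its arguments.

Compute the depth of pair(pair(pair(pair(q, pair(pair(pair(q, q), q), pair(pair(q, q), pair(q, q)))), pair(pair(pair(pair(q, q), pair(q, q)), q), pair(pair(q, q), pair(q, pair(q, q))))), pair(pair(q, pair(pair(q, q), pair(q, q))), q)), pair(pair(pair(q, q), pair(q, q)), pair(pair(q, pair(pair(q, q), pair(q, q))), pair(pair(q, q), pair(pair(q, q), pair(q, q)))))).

depth(pair(q, q)) = 1 + max(0, 0) = 1
depth(pair(pair(q, q), q)) = 1 + max(1, 0) = 2
depth(pair(pair(q, q), pair(q, q))) = 1 + max(1, 1) = 2
depth(pair(pair(pair(q, q), q), pair(pair(q, q), pair(q, q)))) = 1 + max(2, 2) = 3
depth(pair(q, pair(pair(pair(q, q), q), pair(pair(q, q), pair(q, q))))) = 1 + max(0, 3) = 4
depth(pair(pair(pair(q, q), pair(q, q)), q)) = 1 + max(2, 0) = 3
depth(pair(q, pair(q, q))) = 1 + max(0, 1) = 2
depth(pair(pair(q, q), pair(q, pair(q, q)))) = 1 + max(1, 2) = 3
depth(pair(pair(pair(pair(q, q), pair(q, q)), q), pair(pair(q, q), pair(q, pair(q, q))))) = 1 + max(3, 3) = 4
depth(pair(pair(q, pair(pair(pair(q, q), q), pair(pair(q, q), pair(q, q)))), pair(pair(pair(pair(q, q), pair(q, q)), q), pair(pair(q, q), pair(q, pair(q, q)))))) = 1 + max(4, 4) = 5
depth(pair(q, pair(pair(q, q), pair(q, q)))) = 1 + max(0, 2) = 3
depth(pair(pair(q, pair(pair(q, q), pair(q, q))), q)) = 1 + max(3, 0) = 4
depth(pair(pair(pair(q, pair(pair(pair(q, q), q), pair(pair(q, q), pair(q, q)))), pair(pair(pair(pair(q, q), pair(q, q)), q), pair(pair(q, q), pair(q, pair(q, q))))), pair(pair(q, pair(pair(q, q), pair(q, q))), q))) = 1 + max(5, 4) = 6
depth(pair(pair(q, q), pair(pair(q, q), pair(q, q)))) = 1 + max(1, 2) = 3
depth(pair(pair(q, pair(pair(q, q), pair(q, q))), pair(pair(q, q), pair(pair(q, q), pair(q, q))))) = 1 + max(3, 3) = 4
depth(pair(pair(pair(q, q), pair(q, q)), pair(pair(q, pair(pair(q, q), pair(q, q))), pair(pair(q, q), pair(pair(q, q), pair(q, q)))))) = 1 + max(2, 4) = 5
depth(pair(pair(pair(pair(q, pair(pair(pair(q, q), q), pair(pair(q, q), pair(q, q)))), pair(pair(pair(pair(q, q), pair(q, q)), q), pair(pair(q, q), pair(q, pair(q, q))))), pair(pair(q, pair(pair(q, q), pair(q, q))), q)), pair(pair(pair(q, q), pair(q, q)), pair(pair(q, pair(pair(q, q), pair(q, q))), pair(pair(q, q), pair(pair(q, q), pair(q, q))))))) = 1 + max(6, 5) = 7

7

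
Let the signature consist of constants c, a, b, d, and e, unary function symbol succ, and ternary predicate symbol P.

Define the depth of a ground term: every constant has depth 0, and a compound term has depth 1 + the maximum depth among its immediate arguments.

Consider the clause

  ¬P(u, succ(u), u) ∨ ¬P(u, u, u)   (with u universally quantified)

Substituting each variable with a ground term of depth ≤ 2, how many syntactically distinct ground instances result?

15

Ground terms of depth ≤ 2:
  Count level by level. With function symbols succ/1, the terms of depth ≤ k are the 5 constants together with each function applied to depth-≤(k−1) tuples, so N_k = 5 + N_{k-1}.
  N_0 = 5
  N_1 = 5 + 5 = 10
  N_2 = 5 + 10 = 15
So there are 15 ground terms available for substitution.
There is 1 variable to instantiate (u),  occurring in at least one literal, so different choices give different ground instances.
Number of ground instances = 15.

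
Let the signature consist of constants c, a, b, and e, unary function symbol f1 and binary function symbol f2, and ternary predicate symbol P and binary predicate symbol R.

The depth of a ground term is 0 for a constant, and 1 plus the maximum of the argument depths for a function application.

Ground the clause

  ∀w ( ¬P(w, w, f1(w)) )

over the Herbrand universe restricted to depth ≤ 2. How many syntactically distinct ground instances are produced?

Ground terms of depth ≤ 2:
  Let N_k = |{terms of depth ≤ k}|. Then N_0 = 4 and N_k = 4 + N_{k-1} + N_{k-1}^2 for k ≥ 1 (one summand per function symbol, arity giving the exponent).
  N_0 = 4
  N_1 = 4 + 4 + 4^2 = 24
  N_2 = 4 + 24 + 24^2 = 604
So there are 604 ground terms available for substitution.
The clause has 1 distinct variable (w), which appears in the body. In the free term algebra distinct substitutions yield syntactically distinct ground instances.
Number of ground instances = 604.

604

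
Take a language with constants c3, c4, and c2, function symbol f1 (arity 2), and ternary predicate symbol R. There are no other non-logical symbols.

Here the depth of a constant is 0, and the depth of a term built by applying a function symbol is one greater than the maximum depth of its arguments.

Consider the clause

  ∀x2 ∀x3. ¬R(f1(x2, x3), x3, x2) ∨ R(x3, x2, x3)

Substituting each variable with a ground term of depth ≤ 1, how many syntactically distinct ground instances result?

Ground terms of depth ≤ 1:
  Write N_k for the number of ground terms of depth ≤ k. A term of depth ≤ k is either a constant or a function symbol applied to arguments of depth ≤ k−1, so N_k = 3 + N_{k-1}^2.
  N_0 = 3
  N_1 = 3 + 3^2 = 12
  Explicitly: c3, c4, c2, f1(c3, c3), f1(c3, c4), f1(c3, c2), f1(c4, c3), f1(c4, c4), f1(c4, c2), f1(c2, c3), f1(c2, c4), f1(c2, c2).
So there are 12 ground terms available for substitution.
The body mentions every one of the 2 quantified variables; since ground terms form a free algebra, no two substitutions collapse to the same formula.
Number of ground instances = 12^2 = 144.

144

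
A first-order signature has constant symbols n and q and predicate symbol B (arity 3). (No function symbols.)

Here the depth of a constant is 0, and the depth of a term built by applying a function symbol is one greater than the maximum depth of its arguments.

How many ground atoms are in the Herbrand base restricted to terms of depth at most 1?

8

First count ground terms of depth ≤ 1.
With no function symbols every ground term is a constant, so there are exactly 2 ground terms at every depth bound.
N_0 = 2
N_1 = 2
So |H| = 2.
A ground atom is a predicate applied to a tuple of terms from H, so the count is the sum over predicates of |H|^arity:
  B: 2^3 = 8
Total ground atoms: 8.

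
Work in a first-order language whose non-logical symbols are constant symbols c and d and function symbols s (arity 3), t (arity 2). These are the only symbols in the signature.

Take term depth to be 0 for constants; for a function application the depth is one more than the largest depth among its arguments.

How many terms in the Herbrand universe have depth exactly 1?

Let N_k = |{terms of depth ≤ k}|. Then N_0 = 2 and N_k = 2 + N_{k-1}^3 + N_{k-1}^2 for k ≥ 1 (one summand per function symbol, arity giving the exponent).
N_0 = 2
N_1 = 2 + 2^3 + 2^2 = 14
Terms of depth exactly 1: N_1 − N_0 = 14 − 2 = 12.

12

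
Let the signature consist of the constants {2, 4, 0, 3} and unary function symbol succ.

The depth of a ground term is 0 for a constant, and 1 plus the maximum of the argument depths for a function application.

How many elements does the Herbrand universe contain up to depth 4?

20

Write N_k for the number of ground terms of depth ≤ k. A term of depth ≤ k is either a constant or a function symbol applied to arguments of depth ≤ k−1, so N_k = 4 + N_{k-1}.
N_0 = 4
N_1 = 4 + 4 = 8
N_2 = 4 + 8 = 12
N_3 = 4 + 12 = 16
N_4 = 4 + 16 = 20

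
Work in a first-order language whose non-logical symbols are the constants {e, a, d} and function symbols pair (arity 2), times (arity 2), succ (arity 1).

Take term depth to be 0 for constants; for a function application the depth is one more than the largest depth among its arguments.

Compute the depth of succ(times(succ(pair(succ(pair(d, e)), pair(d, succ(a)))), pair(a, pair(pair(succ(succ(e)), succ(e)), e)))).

7

depth(pair(d, e)) = 1 + max(0, 0) = 1
depth(succ(pair(d, e))) = 1 + depth(pair(d, e)) = 1 + 1 = 2
depth(succ(a)) = 1 + depth(a) = 1 + 0 = 1
depth(pair(d, succ(a))) = 1 + max(0, 1) = 2
depth(pair(succ(pair(d, e)), pair(d, succ(a)))) = 1 + max(2, 2) = 3
depth(succ(pair(succ(pair(d, e)), pair(d, succ(a))))) = 1 + depth(pair(succ(pair(d, e)), pair(d, succ(a)))) = 1 + 3 = 4
depth(succ(e)) = 1 + depth(e) = 1 + 0 = 1
depth(succ(succ(e))) = 1 + depth(succ(e)) = 1 + 1 = 2
depth(pair(succ(succ(e)), succ(e))) = 1 + max(2, 1) = 3
depth(pair(pair(succ(succ(e)), succ(e)), e)) = 1 + max(3, 0) = 4
depth(pair(a, pair(pair(succ(succ(e)), succ(e)), e))) = 1 + max(0, 4) = 5
depth(times(succ(pair(succ(pair(d, e)), pair(d, succ(a)))), pair(a, pair(pair(succ(succ(e)), succ(e)), e)))) = 1 + max(4, 5) = 6
depth(succ(times(succ(pair(succ(pair(d, e)), pair(d, succ(a)))), pair(a, pair(pair(succ(succ(e)), succ(e)), e))))) = 1 + depth(times(succ(pair(succ(pair(d, e)), pair(d, succ(a)))), pair(a, pair(pair(succ(succ(e)), succ(e)), e)))) = 1 + 6 = 7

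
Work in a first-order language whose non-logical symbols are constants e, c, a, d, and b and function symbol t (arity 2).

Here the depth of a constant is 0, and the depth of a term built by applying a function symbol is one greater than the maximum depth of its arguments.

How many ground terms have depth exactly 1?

25

If N_k denotes the number of depth-≤k ground terms, the 5 constants give N_0 = 5, and each function symbol of arity r contributes N_{k-1}^r new terms at level k: N_k = 5 + N_{k-1}^2.
N_0 = 5
N_1 = 5 + 5^2 = 30
Terms of depth exactly 1: N_1 − N_0 = 30 − 5 = 25.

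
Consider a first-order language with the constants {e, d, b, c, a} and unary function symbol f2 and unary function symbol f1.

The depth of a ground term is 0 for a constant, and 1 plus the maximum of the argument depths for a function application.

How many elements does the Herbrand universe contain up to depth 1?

Let N_k = |{terms of depth ≤ k}|. Then N_0 = 5 and N_k = 5 + N_{k-1} + N_{k-1} for k ≥ 1 (one summand per function symbol, arity giving the exponent).
N_0 = 5
N_1 = 5 + 5 + 5 = 15

15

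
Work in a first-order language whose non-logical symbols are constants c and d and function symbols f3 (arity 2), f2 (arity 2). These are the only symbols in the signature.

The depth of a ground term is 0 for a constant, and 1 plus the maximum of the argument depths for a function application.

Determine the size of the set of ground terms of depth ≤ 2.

Let N_k = |{terms of depth ≤ k}|. Then N_0 = 2 and N_k = 2 + N_{k-1}^2 + N_{k-1}^2 for k ≥ 1 (one summand per function symbol, arity giving the exponent).
N_0 = 2
N_1 = 2 + 2^2 + 2^2 = 10
N_2 = 2 + 10^2 + 10^2 = 202

202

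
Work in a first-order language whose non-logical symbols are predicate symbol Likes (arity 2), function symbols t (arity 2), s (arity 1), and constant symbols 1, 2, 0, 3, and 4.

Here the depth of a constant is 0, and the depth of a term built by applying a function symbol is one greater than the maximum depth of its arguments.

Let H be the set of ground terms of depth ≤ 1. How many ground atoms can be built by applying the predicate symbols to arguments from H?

1225

First count ground terms of depth ≤ 1.
If N_k denotes the number of depth-≤k ground terms, the 5 constants give N_0 = 5, and each function symbol of arity r contributes N_{k-1}^r new terms at level k: N_k = 5 + N_{k-1}^2 + N_{k-1}.
N_0 = 5
N_1 = 5 + 5^2 + 5 = 35
So |H| = 35.
A ground atom is a predicate applied to a tuple of terms from H, so the count is the sum over predicates of |H|^arity:
  Likes: 35^2 = 1225
Total ground atoms: 1225.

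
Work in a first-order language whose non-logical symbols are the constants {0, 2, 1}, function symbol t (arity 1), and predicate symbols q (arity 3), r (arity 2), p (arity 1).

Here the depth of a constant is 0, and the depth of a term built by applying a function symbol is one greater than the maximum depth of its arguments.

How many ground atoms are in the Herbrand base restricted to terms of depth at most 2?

819

First count ground terms of depth ≤ 2.
Let N_k = |{terms of depth ≤ k}|. Then N_0 = 3 and N_k = 3 + N_{k-1} for k ≥ 1 (one summand per function symbol, arity giving the exponent).
N_0 = 3
N_1 = 3 + 3 = 6
N_2 = 3 + 6 = 9
So |H| = 9.
Each predicate of arity r yields |H|^r ground atoms (one per choice of an r-tuple from H):
  q: 9^3 = 729;  r: 9^2 = 81;  p: 9
Total ground atoms: 729 + 81 + 9 = 819.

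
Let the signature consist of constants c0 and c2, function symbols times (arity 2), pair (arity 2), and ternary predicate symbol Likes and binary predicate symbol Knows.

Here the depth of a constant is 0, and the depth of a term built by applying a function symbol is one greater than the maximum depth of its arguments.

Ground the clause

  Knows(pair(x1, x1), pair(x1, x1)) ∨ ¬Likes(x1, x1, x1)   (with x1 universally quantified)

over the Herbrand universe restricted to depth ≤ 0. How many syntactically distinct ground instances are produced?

2

Ground terms of depth ≤ 0:
  If N_k denotes the number of depth-≤k ground terms, the 2 constants give N_0 = 2, and each function symbol of arity r contributes N_{k-1}^r new terms at level k: N_k = 2 + N_{k-1}^2 + N_{k-1}^2.
  N_0 = 2
  Explicitly: c0, c2.
So there are 2 ground terms available for substitution.
The body mentions the single quantified variable x1; since ground terms form a free algebra, no two substitutions collapse to the same formula.
Number of ground instances = 2.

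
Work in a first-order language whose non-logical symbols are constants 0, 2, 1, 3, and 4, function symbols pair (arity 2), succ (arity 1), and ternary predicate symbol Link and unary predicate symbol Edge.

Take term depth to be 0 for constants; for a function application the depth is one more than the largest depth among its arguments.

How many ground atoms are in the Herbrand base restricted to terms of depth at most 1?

First count ground terms of depth ≤ 1.
If N_k denotes the number of depth-≤k ground terms, the 5 constants give N_0 = 5, and each function symbol of arity r contributes N_{k-1}^r new terms at level k: N_k = 5 + N_{k-1}^2 + N_{k-1}.
N_0 = 5
N_1 = 5 + 5^2 + 5 = 35
So |H| = 35.
Each predicate of arity r yields |H|^r ground atoms (one per choice of an r-tuple from H):
  Link: 35^3 = 42875;  Edge: 35
Total ground atoms: 42875 + 35 = 42910.

42910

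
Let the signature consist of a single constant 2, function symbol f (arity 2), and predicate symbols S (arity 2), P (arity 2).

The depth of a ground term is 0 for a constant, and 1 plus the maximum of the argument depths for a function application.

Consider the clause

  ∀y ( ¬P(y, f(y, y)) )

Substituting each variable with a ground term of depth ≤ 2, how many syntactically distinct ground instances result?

5

Ground terms of depth ≤ 2:
  Write N_k for the number of ground terms of depth ≤ k. A term of depth ≤ k is either a constant or a function symbol applied to arguments of depth ≤ k−1, so N_k = 1 + N_{k-1}^2.
  N_0 = 1
  N_1 = 1 + 1^2 = 2
  N_2 = 1 + 2^2 = 5
So there are 5 ground terms available for substitution.
The clause has 1 distinct variable (y), which appears in the body. In the free term algebra distinct substitutions yield syntactically distinct ground instances.
Number of ground instances = 5.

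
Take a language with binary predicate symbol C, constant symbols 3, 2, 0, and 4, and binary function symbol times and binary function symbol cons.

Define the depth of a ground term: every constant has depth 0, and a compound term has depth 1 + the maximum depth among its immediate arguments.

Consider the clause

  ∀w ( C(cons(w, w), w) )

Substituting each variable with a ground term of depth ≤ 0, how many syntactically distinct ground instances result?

Ground terms of depth ≤ 0:
  Write N_k for the number of ground terms of depth ≤ k. A term of depth ≤ k is either a constant or a function symbol applied to arguments of depth ≤ k−1, so N_k = 4 + N_{k-1}^2 + N_{k-1}^2.
  N_0 = 4
So there are 4 ground terms available for substitution.
The variable w ranges independently over the available ground terms, and distinct assignments produce distinct instances.
Number of ground instances = 4.

4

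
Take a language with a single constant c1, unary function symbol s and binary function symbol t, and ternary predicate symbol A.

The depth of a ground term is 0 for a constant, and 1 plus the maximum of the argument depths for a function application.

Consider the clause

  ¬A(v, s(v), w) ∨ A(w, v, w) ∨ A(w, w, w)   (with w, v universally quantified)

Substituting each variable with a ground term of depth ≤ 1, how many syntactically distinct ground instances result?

9

Ground terms of depth ≤ 1:
  If N_k denotes the number of depth-≤k ground terms, the 1 constant gives N_0 = 1, and each function symbol of arity r contributes N_{k-1}^r new terms at level k: N_k = 1 + N_{k-1} + N_{k-1}^2.
  N_0 = 1
  N_1 = 1 + 1 + 1^2 = 3
So there are 3 ground terms available for substitution.
The clause has 2 distinct variables (w, v), each appearing in the body. In the free term algebra distinct substitutions yield syntactically distinct ground instances.
Number of ground instances = 3^2 = 9.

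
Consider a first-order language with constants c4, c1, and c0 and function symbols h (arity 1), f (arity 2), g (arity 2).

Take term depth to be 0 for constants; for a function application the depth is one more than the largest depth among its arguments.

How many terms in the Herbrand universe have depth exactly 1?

21

Count level by level. With function symbols h/1, f/2, g/2, the terms of depth ≤ k are the 3 constants together with each function applied to depth-≤(k−1) tuples, so N_k = 3 + N_{k-1} + N_{k-1}^2 + N_{k-1}^2.
N_0 = 3
N_1 = 3 + 3 + 3^2 + 3^2 = 24
Terms of depth exactly 1: N_1 − N_0 = 24 − 3 = 21.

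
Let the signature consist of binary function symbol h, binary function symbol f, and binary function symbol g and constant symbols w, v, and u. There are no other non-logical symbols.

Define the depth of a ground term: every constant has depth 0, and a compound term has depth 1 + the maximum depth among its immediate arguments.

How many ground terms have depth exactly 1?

Count level by level. With function symbols h/2, f/2, g/2, the terms of depth ≤ k are the 3 constants together with each function applied to depth-≤(k−1) tuples, so N_k = 3 + N_{k-1}^2 + N_{k-1}^2 + N_{k-1}^2.
N_0 = 3
N_1 = 3 + 3^2 + 3^2 + 3^2 = 30
Terms of depth exactly 1: N_1 − N_0 = 30 − 3 = 27.

27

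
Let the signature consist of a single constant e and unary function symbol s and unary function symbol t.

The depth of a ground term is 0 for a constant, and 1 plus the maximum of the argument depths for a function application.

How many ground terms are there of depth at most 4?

Let N_k = |{terms of depth ≤ k}|. Then N_0 = 1 and N_k = 1 + N_{k-1} + N_{k-1} for k ≥ 1 (one summand per function symbol, arity giving the exponent).
N_0 = 1
N_1 = 1 + 1 + 1 = 3
N_2 = 1 + 3 + 3 = 7
N_3 = 1 + 7 + 7 = 15
N_4 = 1 + 15 + 15 = 31

31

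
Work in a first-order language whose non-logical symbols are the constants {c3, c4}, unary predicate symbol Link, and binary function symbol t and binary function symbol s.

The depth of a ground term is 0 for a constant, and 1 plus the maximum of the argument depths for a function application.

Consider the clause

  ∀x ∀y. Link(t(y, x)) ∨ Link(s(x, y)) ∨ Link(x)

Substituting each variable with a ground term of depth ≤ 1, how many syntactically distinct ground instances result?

100

Ground terms of depth ≤ 1:
  Write N_k for the number of ground terms of depth ≤ k. A term of depth ≤ k is either a constant or a function symbol applied to arguments of depth ≤ k−1, so N_k = 2 + N_{k-1}^2 + N_{k-1}^2.
  N_0 = 2
  N_1 = 2 + 2^2 + 2^2 = 10
So there are 10 ground terms available for substitution.
Each of x, y ranges independently over the available ground terms, and distinct assignments produce distinct instances.
Number of ground instances = 10^2 = 100.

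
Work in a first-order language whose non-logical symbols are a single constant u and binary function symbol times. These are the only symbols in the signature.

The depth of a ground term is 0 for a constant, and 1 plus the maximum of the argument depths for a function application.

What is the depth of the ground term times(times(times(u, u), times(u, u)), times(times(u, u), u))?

depth(times(u, u)) = 1 + max(0, 0) = 1
depth(times(times(u, u), times(u, u))) = 1 + max(1, 1) = 2
depth(times(times(u, u), u)) = 1 + max(1, 0) = 2
depth(times(times(times(u, u), times(u, u)), times(times(u, u), u))) = 1 + max(2, 2) = 3

3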